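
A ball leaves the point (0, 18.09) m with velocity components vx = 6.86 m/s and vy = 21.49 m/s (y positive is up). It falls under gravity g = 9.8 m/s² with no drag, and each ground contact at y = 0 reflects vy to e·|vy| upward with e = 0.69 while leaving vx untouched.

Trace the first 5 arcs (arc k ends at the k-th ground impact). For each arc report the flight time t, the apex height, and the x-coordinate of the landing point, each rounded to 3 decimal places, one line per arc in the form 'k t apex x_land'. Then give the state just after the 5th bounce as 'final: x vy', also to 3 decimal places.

Arc 1: start y=18.090, vy=21.490 → t=5.108, apex=41.652, x_land=35.044, impact vy=-28.572
  bounce: vy ← 0.69·28.572 = 19.715
Arc 2: start y=0.000, vy=19.715 → t=4.023, apex=19.831, x_land=62.645, impact vy=-19.715
  bounce: vy ← 0.69·19.715 = 13.603
Arc 3: start y=0.000, vy=13.603 → t=2.776, apex=9.441, x_land=81.689, impact vy=-13.603
  bounce: vy ← 0.69·13.603 = 9.386
Arc 4: start y=0.000, vy=9.386 → t=1.916, apex=4.495, x_land=94.830, impact vy=-9.386
  bounce: vy ← 0.69·9.386 = 6.477
Arc 5: start y=0.000, vy=6.477 → t=1.322, apex=2.140, x_land=103.897, impact vy=-6.477
  bounce: vy ← 0.69·6.477 = 4.469

1 5.108 41.652 35.044
2 4.023 19.831 62.645
3 2.776 9.441 81.689
4 1.916 4.495 94.830
5 1.322 2.140 103.897
final: 103.897 4.469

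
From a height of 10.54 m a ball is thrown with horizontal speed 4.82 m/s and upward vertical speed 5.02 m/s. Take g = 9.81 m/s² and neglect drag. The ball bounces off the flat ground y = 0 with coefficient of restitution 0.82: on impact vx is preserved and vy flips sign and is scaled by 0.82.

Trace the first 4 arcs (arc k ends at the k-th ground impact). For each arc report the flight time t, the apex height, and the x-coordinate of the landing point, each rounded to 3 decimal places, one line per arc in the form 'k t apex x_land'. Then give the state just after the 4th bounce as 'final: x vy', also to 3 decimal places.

1 2.064 11.824 9.950
2 2.546 7.951 22.224
3 2.088 5.346 32.288
4 1.712 3.595 40.540
final: 40.540 6.886

Arc 1: start y=10.540, vy=5.020 → t=2.064, apex=11.824, x_land=9.950, impact vy=-15.231
  bounce: vy ← 0.82·15.231 = 12.490
Arc 2: start y=0.000, vy=12.490 → t=2.546, apex=7.951, x_land=22.224, impact vy=-12.490
  bounce: vy ← 0.82·12.490 = 10.242
Arc 3: start y=0.000, vy=10.242 → t=2.088, apex=5.346, x_land=32.288, impact vy=-10.242
  bounce: vy ← 0.82·10.242 = 8.398
Arc 4: start y=0.000, vy=8.398 → t=1.712, apex=3.595, x_land=40.540, impact vy=-8.398
  bounce: vy ← 0.82·8.398 = 6.886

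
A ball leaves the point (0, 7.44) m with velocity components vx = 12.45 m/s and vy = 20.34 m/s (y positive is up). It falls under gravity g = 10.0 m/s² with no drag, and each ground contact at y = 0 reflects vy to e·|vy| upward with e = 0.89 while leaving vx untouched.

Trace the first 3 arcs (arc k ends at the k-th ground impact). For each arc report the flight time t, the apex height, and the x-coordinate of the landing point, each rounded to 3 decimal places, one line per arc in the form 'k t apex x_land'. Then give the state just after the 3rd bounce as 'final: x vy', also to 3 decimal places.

Arc 1: start y=7.440, vy=20.340 → t=4.406, apex=28.126, x_land=54.851, impact vy=-23.717
  bounce: vy ← 0.89·23.717 = 21.108
Arc 2: start y=0.000, vy=21.108 → t=4.222, apex=22.278, x_land=107.412, impact vy=-21.108
  bounce: vy ← 0.89·21.108 = 18.787
Arc 3: start y=0.000, vy=18.787 → t=3.757, apex=17.647, x_land=154.190, impact vy=-18.787
  bounce: vy ← 0.89·18.787 = 16.720

1 4.406 28.126 54.851
2 4.222 22.278 107.412
3 3.757 17.647 154.190
final: 154.190 16.720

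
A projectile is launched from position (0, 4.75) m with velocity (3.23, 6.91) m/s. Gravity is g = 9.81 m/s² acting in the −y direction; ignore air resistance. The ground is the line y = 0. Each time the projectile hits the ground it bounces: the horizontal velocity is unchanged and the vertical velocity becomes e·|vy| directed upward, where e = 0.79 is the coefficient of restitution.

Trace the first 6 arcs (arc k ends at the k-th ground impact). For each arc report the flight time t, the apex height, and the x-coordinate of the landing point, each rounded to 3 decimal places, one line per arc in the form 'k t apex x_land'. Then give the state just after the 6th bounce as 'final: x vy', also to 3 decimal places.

1 1.915 7.184 6.184
2 1.912 4.483 12.360
3 1.511 2.798 17.239
4 1.193 1.746 21.094
5 0.943 1.090 24.139
6 0.745 0.680 26.544
final: 26.544 2.886

Arc 1: start y=4.750, vy=6.910 → t=1.915, apex=7.184, x_land=6.184, impact vy=-11.872
  bounce: vy ← 0.79·11.872 = 9.379
Arc 2: start y=0.000, vy=9.379 → t=1.912, apex=4.483, x_land=12.360, impact vy=-9.379
  bounce: vy ← 0.79·9.379 = 7.409
Arc 3: start y=0.000, vy=7.409 → t=1.511, apex=2.798, x_land=17.239, impact vy=-7.409
  bounce: vy ← 0.79·7.409 = 5.853
Arc 4: start y=0.000, vy=5.853 → t=1.193, apex=1.746, x_land=21.094, impact vy=-5.853
  bounce: vy ← 0.79·5.853 = 4.624
Arc 5: start y=0.000, vy=4.624 → t=0.943, apex=1.090, x_land=24.139, impact vy=-4.624
  bounce: vy ← 0.79·4.624 = 3.653
Arc 6: start y=0.000, vy=3.653 → t=0.745, apex=0.680, x_land=26.544, impact vy=-3.653
  bounce: vy ← 0.79·3.653 = 2.886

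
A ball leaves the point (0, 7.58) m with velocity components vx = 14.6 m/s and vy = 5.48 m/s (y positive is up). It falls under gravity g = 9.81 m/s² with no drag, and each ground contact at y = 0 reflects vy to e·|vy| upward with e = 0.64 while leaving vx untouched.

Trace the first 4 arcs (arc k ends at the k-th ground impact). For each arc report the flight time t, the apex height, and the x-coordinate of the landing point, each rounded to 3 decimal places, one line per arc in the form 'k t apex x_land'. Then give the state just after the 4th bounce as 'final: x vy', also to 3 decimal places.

Arc 1: start y=7.580, vy=5.480 → t=1.921, apex=9.111, x_land=28.054, impact vy=-13.370
  bounce: vy ← 0.64·13.370 = 8.557
Arc 2: start y=0.000, vy=8.557 → t=1.744, apex=3.732, x_land=53.523, impact vy=-8.557
  bounce: vy ← 0.64·8.557 = 5.476
Arc 3: start y=0.000, vy=5.476 → t=1.116, apex=1.529, x_land=69.823, impact vy=-5.476
  bounce: vy ← 0.64·5.476 = 3.505
Arc 4: start y=0.000, vy=3.505 → t=0.715, apex=0.626, x_land=80.255, impact vy=-3.505
  bounce: vy ← 0.64·3.505 = 2.243

1 1.921 9.111 28.054
2 1.744 3.732 53.523
3 1.116 1.529 69.823
4 0.715 0.626 80.255
final: 80.255 2.243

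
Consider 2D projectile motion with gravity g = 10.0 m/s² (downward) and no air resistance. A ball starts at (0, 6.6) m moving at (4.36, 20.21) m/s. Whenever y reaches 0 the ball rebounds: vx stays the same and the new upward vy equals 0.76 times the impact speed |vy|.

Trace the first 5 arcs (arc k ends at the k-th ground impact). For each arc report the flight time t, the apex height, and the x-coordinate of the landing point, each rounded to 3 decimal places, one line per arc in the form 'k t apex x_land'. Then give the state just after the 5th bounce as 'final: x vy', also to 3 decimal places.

1 4.346 27.022 18.947
2 3.534 15.608 34.354
3 2.686 9.015 46.063
4 2.041 5.207 54.962
5 1.551 3.008 61.725
final: 61.725 5.894

Arc 1: start y=6.600, vy=20.210 → t=4.346, apex=27.022, x_land=18.947, impact vy=-23.247
  bounce: vy ← 0.76·23.247 = 17.668
Arc 2: start y=0.000, vy=17.668 → t=3.534, apex=15.608, x_land=34.354, impact vy=-17.668
  bounce: vy ← 0.76·17.668 = 13.428
Arc 3: start y=0.000, vy=13.428 → t=2.686, apex=9.015, x_land=46.063, impact vy=-13.428
  bounce: vy ← 0.76·13.428 = 10.205
Arc 4: start y=0.000, vy=10.205 → t=2.041, apex=5.207, x_land=54.962, impact vy=-10.205
  bounce: vy ← 0.76·10.205 = 7.756
Arc 5: start y=0.000, vy=7.756 → t=1.551, apex=3.008, x_land=61.725, impact vy=-7.756
  bounce: vy ← 0.76·7.756 = 5.894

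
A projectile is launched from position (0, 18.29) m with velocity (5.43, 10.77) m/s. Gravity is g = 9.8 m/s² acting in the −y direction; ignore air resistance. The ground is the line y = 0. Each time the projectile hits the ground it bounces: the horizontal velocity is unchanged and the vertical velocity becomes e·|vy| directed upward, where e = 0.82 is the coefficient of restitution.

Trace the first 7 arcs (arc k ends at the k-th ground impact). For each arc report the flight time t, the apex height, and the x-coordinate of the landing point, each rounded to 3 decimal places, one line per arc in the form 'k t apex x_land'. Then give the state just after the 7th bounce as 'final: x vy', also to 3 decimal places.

1 3.322 24.208 18.037
2 3.645 16.277 37.830
3 2.989 10.945 54.061
4 2.451 7.359 67.370
5 2.010 4.948 78.284
6 1.648 3.327 87.233
7 1.351 2.237 94.571
final: 94.571 5.430

Arc 1: start y=18.290, vy=10.770 → t=3.322, apex=24.208, x_land=18.037, impact vy=-21.782
  bounce: vy ← 0.82·21.782 = 17.862
Arc 2: start y=0.000, vy=17.862 → t=3.645, apex=16.277, x_land=37.830, impact vy=-17.862
  bounce: vy ← 0.82·17.862 = 14.647
Arc 3: start y=0.000, vy=14.647 → t=2.989, apex=10.945, x_land=54.061, impact vy=-14.647
  bounce: vy ← 0.82·14.647 = 12.010
Arc 4: start y=0.000, vy=12.010 → t=2.451, apex=7.359, x_land=67.370, impact vy=-12.010
  bounce: vy ← 0.82·12.010 = 9.848
Arc 5: start y=0.000, vy=9.848 → t=2.010, apex=4.948, x_land=78.284, impact vy=-9.848
  bounce: vy ← 0.82·9.848 = 8.076
Arc 6: start y=0.000, vy=8.076 → t=1.648, apex=3.327, x_land=87.233, impact vy=-8.076
  bounce: vy ← 0.82·8.076 = 6.622
Arc 7: start y=0.000, vy=6.622 → t=1.351, apex=2.237, x_land=94.571, impact vy=-6.622
  bounce: vy ← 0.82·6.622 = 5.430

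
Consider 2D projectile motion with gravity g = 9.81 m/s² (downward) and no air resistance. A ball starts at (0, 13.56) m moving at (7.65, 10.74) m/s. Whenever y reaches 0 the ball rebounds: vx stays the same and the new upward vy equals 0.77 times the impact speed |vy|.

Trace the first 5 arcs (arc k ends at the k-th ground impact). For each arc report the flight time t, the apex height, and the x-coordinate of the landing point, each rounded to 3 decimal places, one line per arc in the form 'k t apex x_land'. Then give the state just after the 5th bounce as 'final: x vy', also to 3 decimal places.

Arc 1: start y=13.560, vy=10.740 → t=3.086, apex=19.439, x_land=23.605, impact vy=-19.529
  bounce: vy ← 0.77·19.529 = 15.038
Arc 2: start y=0.000, vy=15.038 → t=3.066, apex=11.525, x_land=47.058, impact vy=-15.038
  bounce: vy ← 0.77·15.038 = 11.579
Arc 3: start y=0.000, vy=11.579 → t=2.361, apex=6.833, x_land=65.117, impact vy=-11.579
  bounce: vy ← 0.77·11.579 = 8.916
Arc 4: start y=0.000, vy=8.916 → t=1.818, apex=4.052, x_land=79.022, impact vy=-8.916
  bounce: vy ← 0.77·8.916 = 6.865
Arc 5: start y=0.000, vy=6.865 → t=1.400, apex=2.402, x_land=89.729, impact vy=-6.865
  bounce: vy ← 0.77·6.865 = 5.286

1 3.086 19.439 23.605
2 3.066 11.525 47.058
3 2.361 6.833 65.117
4 1.818 4.052 79.022
5 1.400 2.402 89.729
final: 89.729 5.286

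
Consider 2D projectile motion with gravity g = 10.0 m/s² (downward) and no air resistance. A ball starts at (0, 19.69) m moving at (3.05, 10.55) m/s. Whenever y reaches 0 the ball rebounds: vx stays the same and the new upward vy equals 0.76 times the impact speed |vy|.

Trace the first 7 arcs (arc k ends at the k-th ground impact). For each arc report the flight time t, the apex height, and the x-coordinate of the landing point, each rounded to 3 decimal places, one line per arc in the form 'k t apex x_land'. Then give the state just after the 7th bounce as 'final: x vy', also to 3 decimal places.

1 3.302 25.255 10.072
2 3.416 14.587 20.492
3 2.596 8.426 28.410
4 1.973 4.867 34.428
5 1.500 2.811 39.002
6 1.140 1.624 42.478
7 0.866 0.938 45.120
final: 45.120 3.291

Arc 1: start y=19.690, vy=10.550 → t=3.302, apex=25.255, x_land=10.072, impact vy=-22.474
  bounce: vy ← 0.76·22.474 = 17.081
Arc 2: start y=0.000, vy=17.081 → t=3.416, apex=14.587, x_land=20.492, impact vy=-17.081
  bounce: vy ← 0.76·17.081 = 12.981
Arc 3: start y=0.000, vy=12.981 → t=2.596, apex=8.426, x_land=28.410, impact vy=-12.981
  bounce: vy ← 0.76·12.981 = 9.866
Arc 4: start y=0.000, vy=9.866 → t=1.973, apex=4.867, x_land=34.428, impact vy=-9.866
  bounce: vy ← 0.76·9.866 = 7.498
Arc 5: start y=0.000, vy=7.498 → t=1.500, apex=2.811, x_land=39.002, impact vy=-7.498
  bounce: vy ← 0.76·7.498 = 5.698
Arc 6: start y=0.000, vy=5.698 → t=1.140, apex=1.624, x_land=42.478, impact vy=-5.698
  bounce: vy ← 0.76·5.698 = 4.331
Arc 7: start y=0.000, vy=4.331 → t=0.866, apex=0.938, x_land=45.120, impact vy=-4.331
  bounce: vy ← 0.76·4.331 = 3.291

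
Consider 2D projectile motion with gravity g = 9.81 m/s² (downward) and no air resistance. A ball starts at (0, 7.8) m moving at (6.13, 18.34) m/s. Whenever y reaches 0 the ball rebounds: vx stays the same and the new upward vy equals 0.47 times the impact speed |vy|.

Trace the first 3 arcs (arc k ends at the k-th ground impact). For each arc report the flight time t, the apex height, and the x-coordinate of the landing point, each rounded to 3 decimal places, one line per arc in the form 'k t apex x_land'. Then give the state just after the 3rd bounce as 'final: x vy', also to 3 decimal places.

Arc 1: start y=7.800, vy=18.340 → t=4.125, apex=24.944, x_land=25.284, impact vy=-22.122
  bounce: vy ← 0.47·22.122 = 10.397
Arc 2: start y=0.000, vy=10.397 → t=2.120, apex=5.510, x_land=38.278, impact vy=-10.397
  bounce: vy ← 0.47·10.397 = 4.887
Arc 3: start y=0.000, vy=4.887 → t=0.996, apex=1.217, x_land=44.385, impact vy=-4.887
  bounce: vy ← 0.47·4.887 = 2.297

1 4.125 24.944 25.284
2 2.120 5.510 38.278
3 0.996 1.217 44.385
final: 44.385 2.297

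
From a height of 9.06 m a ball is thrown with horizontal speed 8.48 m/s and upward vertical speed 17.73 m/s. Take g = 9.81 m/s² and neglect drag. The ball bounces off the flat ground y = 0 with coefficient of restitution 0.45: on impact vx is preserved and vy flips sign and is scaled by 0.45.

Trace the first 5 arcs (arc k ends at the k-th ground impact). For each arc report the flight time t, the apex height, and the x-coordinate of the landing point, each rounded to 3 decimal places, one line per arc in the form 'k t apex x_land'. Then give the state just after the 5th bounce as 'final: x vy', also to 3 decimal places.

1 4.069 25.082 34.502
2 2.035 5.079 51.761
3 0.916 1.029 59.527
4 0.412 0.208 63.022
5 0.185 0.042 64.594
final: 64.594 0.409

Arc 1: start y=9.060, vy=17.730 → t=4.069, apex=25.082, x_land=34.502, impact vy=-22.184
  bounce: vy ← 0.45·22.184 = 9.983
Arc 2: start y=0.000, vy=9.983 → t=2.035, apex=5.079, x_land=51.761, impact vy=-9.983
  bounce: vy ← 0.45·9.983 = 4.492
Arc 3: start y=0.000, vy=4.492 → t=0.916, apex=1.029, x_land=59.527, impact vy=-4.492
  bounce: vy ← 0.45·4.492 = 2.021
Arc 4: start y=0.000, vy=2.021 → t=0.412, apex=0.208, x_land=63.022, impact vy=-2.021
  bounce: vy ← 0.45·2.021 = 0.910
Arc 5: start y=0.000, vy=0.910 → t=0.185, apex=0.042, x_land=64.594, impact vy=-0.910
  bounce: vy ← 0.45·0.910 = 0.409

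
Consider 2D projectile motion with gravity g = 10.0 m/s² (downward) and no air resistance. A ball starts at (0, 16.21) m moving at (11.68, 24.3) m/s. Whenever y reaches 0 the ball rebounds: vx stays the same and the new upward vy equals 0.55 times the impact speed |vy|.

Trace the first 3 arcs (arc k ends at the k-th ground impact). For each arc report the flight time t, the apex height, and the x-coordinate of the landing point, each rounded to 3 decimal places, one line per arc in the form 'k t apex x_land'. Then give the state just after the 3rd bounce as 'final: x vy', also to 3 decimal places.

1 5.454 45.734 63.707
2 3.327 13.835 102.564
3 1.830 4.185 123.936
final: 123.936 5.032

Arc 1: start y=16.210, vy=24.300 → t=5.454, apex=45.734, x_land=63.707, impact vy=-30.244
  bounce: vy ← 0.55·30.244 = 16.634
Arc 2: start y=0.000, vy=16.634 → t=3.327, apex=13.835, x_land=102.564, impact vy=-16.634
  bounce: vy ← 0.55·16.634 = 9.149
Arc 3: start y=0.000, vy=9.149 → t=1.830, apex=4.185, x_land=123.936, impact vy=-9.149
  bounce: vy ← 0.55·9.149 = 5.032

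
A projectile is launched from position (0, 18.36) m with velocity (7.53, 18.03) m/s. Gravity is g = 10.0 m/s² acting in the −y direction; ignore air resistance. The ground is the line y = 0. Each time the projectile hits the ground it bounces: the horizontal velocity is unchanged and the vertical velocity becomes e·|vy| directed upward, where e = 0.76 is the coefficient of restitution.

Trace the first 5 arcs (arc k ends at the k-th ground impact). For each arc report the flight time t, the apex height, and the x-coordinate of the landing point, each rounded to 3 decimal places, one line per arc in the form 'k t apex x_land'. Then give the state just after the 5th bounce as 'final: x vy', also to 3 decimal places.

Arc 1: start y=18.360, vy=18.030 → t=4.434, apex=34.614, x_land=33.389, impact vy=-26.311
  bounce: vy ← 0.76·26.311 = 19.997
Arc 2: start y=0.000, vy=19.997 → t=3.999, apex=19.993, x_land=63.504, impact vy=-19.997
  bounce: vy ← 0.76·19.997 = 15.197
Arc 3: start y=0.000, vy=15.197 → t=3.039, apex=11.548, x_land=86.391, impact vy=-15.197
  bounce: vy ← 0.76·15.197 = 11.550
Arc 4: start y=0.000, vy=11.550 → t=2.310, apex=6.670, x_land=103.785, impact vy=-11.550
  bounce: vy ← 0.76·11.550 = 8.778
Arc 5: start y=0.000, vy=8.778 → t=1.756, apex=3.853, x_land=117.005, impact vy=-8.778
  bounce: vy ← 0.76·8.778 = 6.671

1 4.434 34.614 33.389
2 3.999 19.993 63.504
3 3.039 11.548 86.391
4 2.310 6.670 103.785
5 1.756 3.853 117.005
final: 117.005 6.671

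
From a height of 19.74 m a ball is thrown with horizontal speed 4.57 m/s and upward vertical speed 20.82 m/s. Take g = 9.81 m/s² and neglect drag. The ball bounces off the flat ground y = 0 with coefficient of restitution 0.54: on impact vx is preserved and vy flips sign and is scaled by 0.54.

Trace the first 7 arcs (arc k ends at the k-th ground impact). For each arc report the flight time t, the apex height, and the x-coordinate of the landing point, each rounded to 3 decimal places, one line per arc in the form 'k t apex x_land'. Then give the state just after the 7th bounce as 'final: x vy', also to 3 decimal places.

1 5.043 41.833 23.045
2 3.154 12.199 37.459
3 1.703 3.557 45.243
4 0.920 1.037 49.446
5 0.497 0.302 51.715
6 0.268 0.088 52.941
7 0.145 0.026 53.603
final: 53.603 0.384

Arc 1: start y=19.740, vy=20.820 → t=5.043, apex=41.833, x_land=23.045, impact vy=-28.649
  bounce: vy ← 0.54·28.649 = 15.471
Arc 2: start y=0.000, vy=15.471 → t=3.154, apex=12.199, x_land=37.459, impact vy=-15.471
  bounce: vy ← 0.54·15.471 = 8.354
Arc 3: start y=0.000, vy=8.354 → t=1.703, apex=3.557, x_land=45.243, impact vy=-8.354
  bounce: vy ← 0.54·8.354 = 4.511
Arc 4: start y=0.000, vy=4.511 → t=0.920, apex=1.037, x_land=49.446, impact vy=-4.511
  bounce: vy ← 0.54·4.511 = 2.436
Arc 5: start y=0.000, vy=2.436 → t=0.497, apex=0.302, x_land=51.715, impact vy=-2.436
  bounce: vy ← 0.54·2.436 = 1.315
Arc 6: start y=0.000, vy=1.315 → t=0.268, apex=0.088, x_land=52.941, impact vy=-1.315
  bounce: vy ← 0.54·1.315 = 0.710
Arc 7: start y=0.000, vy=0.710 → t=0.145, apex=0.026, x_land=53.603, impact vy=-0.710
  bounce: vy ← 0.54·0.710 = 0.384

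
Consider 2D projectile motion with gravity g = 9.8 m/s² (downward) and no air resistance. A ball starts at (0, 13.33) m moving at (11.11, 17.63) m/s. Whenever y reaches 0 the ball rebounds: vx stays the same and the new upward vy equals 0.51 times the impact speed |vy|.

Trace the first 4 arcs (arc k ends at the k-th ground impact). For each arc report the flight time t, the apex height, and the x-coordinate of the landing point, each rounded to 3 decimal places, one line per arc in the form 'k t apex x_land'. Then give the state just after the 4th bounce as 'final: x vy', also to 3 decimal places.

Arc 1: start y=13.330, vy=17.630 → t=4.240, apex=29.188, x_land=47.102, impact vy=-23.918
  bounce: vy ← 0.51·23.918 = 12.198
Arc 2: start y=0.000, vy=12.198 → t=2.489, apex=7.592, x_land=74.760, impact vy=-12.198
  bounce: vy ← 0.51·12.198 = 6.221
Arc 3: start y=0.000, vy=6.221 → t=1.270, apex=1.975, x_land=88.866, impact vy=-6.221
  bounce: vy ← 0.51·6.221 = 3.173
Arc 4: start y=0.000, vy=3.173 → t=0.648, apex=0.514, x_land=96.059, impact vy=-3.173
  bounce: vy ← 0.51·3.173 = 1.618

1 4.240 29.188 47.102
2 2.489 7.592 74.760
3 1.270 1.975 88.866
4 0.648 0.514 96.059
final: 96.059 1.618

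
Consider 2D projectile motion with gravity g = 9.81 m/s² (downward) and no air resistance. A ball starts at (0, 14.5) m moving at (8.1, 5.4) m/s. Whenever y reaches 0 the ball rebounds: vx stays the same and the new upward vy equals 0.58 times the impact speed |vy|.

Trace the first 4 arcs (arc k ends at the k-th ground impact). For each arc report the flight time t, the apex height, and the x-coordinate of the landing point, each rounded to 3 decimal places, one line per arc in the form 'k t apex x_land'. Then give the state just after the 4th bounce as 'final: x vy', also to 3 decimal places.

1 2.356 15.986 19.082
2 2.094 5.378 36.045
3 1.215 1.809 45.883
4 0.704 0.609 51.589
final: 51.589 2.004

Arc 1: start y=14.500, vy=5.400 → t=2.356, apex=15.986, x_land=19.082, impact vy=-17.710
  bounce: vy ← 0.58·17.710 = 10.272
Arc 2: start y=0.000, vy=10.272 → t=2.094, apex=5.378, x_land=36.045, impact vy=-10.272
  bounce: vy ← 0.58·10.272 = 5.958
Arc 3: start y=0.000, vy=5.958 → t=1.215, apex=1.809, x_land=45.883, impact vy=-5.958
  bounce: vy ← 0.58·5.958 = 3.455
Arc 4: start y=0.000, vy=3.455 → t=0.704, apex=0.609, x_land=51.589, impact vy=-3.455
  bounce: vy ← 0.58·3.455 = 2.004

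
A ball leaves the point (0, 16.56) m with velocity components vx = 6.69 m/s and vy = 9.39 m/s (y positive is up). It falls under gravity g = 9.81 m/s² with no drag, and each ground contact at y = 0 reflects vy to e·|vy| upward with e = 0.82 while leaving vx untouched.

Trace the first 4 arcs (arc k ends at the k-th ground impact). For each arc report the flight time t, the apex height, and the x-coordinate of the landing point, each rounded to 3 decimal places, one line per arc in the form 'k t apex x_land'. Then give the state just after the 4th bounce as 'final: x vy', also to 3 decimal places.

Arc 1: start y=16.560, vy=9.390 → t=3.029, apex=21.054, x_land=20.264, impact vy=-20.324
  bounce: vy ← 0.82·20.324 = 16.666
Arc 2: start y=0.000, vy=16.666 → t=3.398, apex=14.157, x_land=42.995, impact vy=-16.666
  bounce: vy ← 0.82·16.666 = 13.666
Arc 3: start y=0.000, vy=13.666 → t=2.786, apex=9.519, x_land=61.634, impact vy=-13.666
  bounce: vy ← 0.82·13.666 = 11.206
Arc 4: start y=0.000, vy=11.206 → t=2.285, apex=6.401, x_land=76.919, impact vy=-11.206
  bounce: vy ← 0.82·11.206 = 9.189

1 3.029 21.054 20.264
2 3.398 14.157 42.995
3 2.786 9.519 61.634
4 2.285 6.401 76.919
final: 76.919 9.189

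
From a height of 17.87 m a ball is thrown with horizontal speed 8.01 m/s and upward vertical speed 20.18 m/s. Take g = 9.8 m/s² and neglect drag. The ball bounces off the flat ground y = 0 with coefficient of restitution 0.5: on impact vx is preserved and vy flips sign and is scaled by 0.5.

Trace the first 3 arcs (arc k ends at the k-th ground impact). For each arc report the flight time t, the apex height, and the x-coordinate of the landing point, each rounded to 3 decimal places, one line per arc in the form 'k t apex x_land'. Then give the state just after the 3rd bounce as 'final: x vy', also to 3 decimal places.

Arc 1: start y=17.870, vy=20.180 → t=4.868, apex=38.647, x_land=38.989, impact vy=-27.522
  bounce: vy ← 0.5·27.522 = 13.761
Arc 2: start y=0.000, vy=13.761 → t=2.808, apex=9.662, x_land=61.485, impact vy=-13.761
  bounce: vy ← 0.5·13.761 = 6.881
Arc 3: start y=0.000, vy=6.881 → t=1.404, apex=2.415, x_land=72.733, impact vy=-6.881
  bounce: vy ← 0.5·6.881 = 3.440

1 4.868 38.647 38.989
2 2.808 9.662 61.485
3 1.404 2.415 72.733
final: 72.733 3.440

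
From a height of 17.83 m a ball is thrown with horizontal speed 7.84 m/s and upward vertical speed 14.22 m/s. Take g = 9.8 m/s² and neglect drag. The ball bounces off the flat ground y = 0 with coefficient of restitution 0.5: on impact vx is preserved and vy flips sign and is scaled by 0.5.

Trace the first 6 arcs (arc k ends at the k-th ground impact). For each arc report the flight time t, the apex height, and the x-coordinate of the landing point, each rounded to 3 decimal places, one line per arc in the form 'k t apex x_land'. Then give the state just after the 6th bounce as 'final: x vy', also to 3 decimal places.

Arc 1: start y=17.830, vy=14.220 → t=3.848, apex=28.147, x_land=30.166, impact vy=-23.488
  bounce: vy ← 0.5·23.488 = 11.744
Arc 2: start y=0.000, vy=11.744 → t=2.397, apex=7.037, x_land=48.956, impact vy=-11.744
  bounce: vy ← 0.5·11.744 = 5.872
Arc 3: start y=0.000, vy=5.872 → t=1.198, apex=1.759, x_land=58.352, impact vy=-5.872
  bounce: vy ← 0.5·5.872 = 2.936
Arc 4: start y=0.000, vy=2.936 → t=0.599, apex=0.440, x_land=63.049, impact vy=-2.936
  bounce: vy ← 0.5·2.936 = 1.468
Arc 5: start y=0.000, vy=1.468 → t=0.300, apex=0.110, x_land=65.398, impact vy=-1.468
  bounce: vy ← 0.5·1.468 = 0.734
Arc 6: start y=0.000, vy=0.734 → t=0.150, apex=0.027, x_land=66.572, impact vy=-0.734
  bounce: vy ← 0.5·0.734 = 0.367

1 3.848 28.147 30.166
2 2.397 7.037 48.956
3 1.198 1.759 58.352
4 0.599 0.440 63.049
5 0.300 0.110 65.398
6 0.150 0.027 66.572
final: 66.572 0.367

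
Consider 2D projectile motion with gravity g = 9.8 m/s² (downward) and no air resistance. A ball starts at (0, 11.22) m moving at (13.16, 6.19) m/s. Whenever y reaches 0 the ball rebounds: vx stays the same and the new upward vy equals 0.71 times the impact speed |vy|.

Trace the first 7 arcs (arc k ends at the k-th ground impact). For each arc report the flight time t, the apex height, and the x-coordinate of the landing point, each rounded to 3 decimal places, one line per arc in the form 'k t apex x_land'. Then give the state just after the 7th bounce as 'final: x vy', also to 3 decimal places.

Arc 1: start y=11.220, vy=6.190 → t=2.271, apex=13.175, x_land=29.891, impact vy=-16.069
  bounce: vy ← 0.71·16.069 = 11.409
Arc 2: start y=0.000, vy=11.409 → t=2.328, apex=6.641, x_land=60.533, impact vy=-11.409
  bounce: vy ← 0.71·11.409 = 8.101
Arc 3: start y=0.000, vy=8.101 → t=1.653, apex=3.348, x_land=82.289, impact vy=-8.101
  bounce: vy ← 0.71·8.101 = 5.751
Arc 4: start y=0.000, vy=5.751 → t=1.174, apex=1.688, x_land=97.736, impact vy=-5.751
  bounce: vy ← 0.71·5.751 = 4.084
Arc 5: start y=0.000, vy=4.084 → t=0.833, apex=0.851, x_land=108.703, impact vy=-4.084
  bounce: vy ← 0.71·4.084 = 2.899
Arc 6: start y=0.000, vy=2.899 → t=0.592, apex=0.429, x_land=116.490, impact vy=-2.899
  bounce: vy ← 0.71·2.899 = 2.059
Arc 7: start y=0.000, vy=2.059 → t=0.420, apex=0.216, x_land=122.019, impact vy=-2.059
  bounce: vy ← 0.71·2.059 = 1.462

1 2.271 13.175 29.891
2 2.328 6.641 60.533
3 1.653 3.348 82.289
4 1.174 1.688 97.736
5 0.833 0.851 108.703
6 0.592 0.429 116.490
7 0.420 0.216 122.019
final: 122.019 1.462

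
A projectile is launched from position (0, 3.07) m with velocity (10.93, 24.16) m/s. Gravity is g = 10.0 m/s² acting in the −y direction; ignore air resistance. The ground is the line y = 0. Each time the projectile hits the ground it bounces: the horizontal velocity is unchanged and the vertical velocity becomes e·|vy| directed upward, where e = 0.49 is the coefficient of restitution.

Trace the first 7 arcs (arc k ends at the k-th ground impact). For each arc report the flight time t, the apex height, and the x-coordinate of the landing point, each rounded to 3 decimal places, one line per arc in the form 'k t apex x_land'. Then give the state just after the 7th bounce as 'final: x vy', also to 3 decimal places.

Arc 1: start y=3.070, vy=24.160 → t=4.956, apex=32.255, x_land=54.168, impact vy=-25.399
  bounce: vy ← 0.49·25.399 = 12.445
Arc 2: start y=0.000, vy=12.445 → t=2.489, apex=7.744, x_land=81.374, impact vy=-12.445
  bounce: vy ← 0.49·12.445 = 6.098
Arc 3: start y=0.000, vy=6.098 → t=1.220, apex=1.859, x_land=94.705, impact vy=-6.098
  bounce: vy ← 0.49·6.098 = 2.988
Arc 4: start y=0.000, vy=2.988 → t=0.598, apex=0.446, x_land=101.237, impact vy=-2.988
  bounce: vy ← 0.49·2.988 = 1.464
Arc 5: start y=0.000, vy=1.464 → t=0.293, apex=0.107, x_land=104.437, impact vy=-1.464
  bounce: vy ← 0.49·1.464 = 0.717
Arc 6: start y=0.000, vy=0.717 → t=0.143, apex=0.026, x_land=106.006, impact vy=-0.717
  bounce: vy ← 0.49·0.717 = 0.352
Arc 7: start y=0.000, vy=0.352 → t=0.070, apex=0.006, x_land=106.774, impact vy=-0.352
  bounce: vy ← 0.49·0.352 = 0.172

1 4.956 32.255 54.168
2 2.489 7.744 81.374
3 1.220 1.859 94.705
4 0.598 0.446 101.237
5 0.293 0.107 104.437
6 0.143 0.026 106.006
7 0.070 0.006 106.774
final: 106.774 0.172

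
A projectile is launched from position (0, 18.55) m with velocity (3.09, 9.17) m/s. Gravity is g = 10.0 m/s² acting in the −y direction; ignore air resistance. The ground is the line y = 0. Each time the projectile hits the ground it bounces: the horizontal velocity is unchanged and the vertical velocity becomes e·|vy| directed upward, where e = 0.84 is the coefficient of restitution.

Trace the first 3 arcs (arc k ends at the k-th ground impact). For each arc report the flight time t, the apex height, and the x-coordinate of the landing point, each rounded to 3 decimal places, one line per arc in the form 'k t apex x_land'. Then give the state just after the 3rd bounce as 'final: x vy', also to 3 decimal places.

1 3.050 22.754 9.425
2 3.584 16.056 20.500
3 3.010 11.329 29.802
final: 29.802 12.644

Arc 1: start y=18.550, vy=9.170 → t=3.050, apex=22.754, x_land=9.425, impact vy=-21.333
  bounce: vy ← 0.84·21.333 = 17.920
Arc 2: start y=0.000, vy=17.920 → t=3.584, apex=16.056, x_land=20.500, impact vy=-17.920
  bounce: vy ← 0.84·17.920 = 15.052
Arc 3: start y=0.000, vy=15.052 → t=3.010, apex=11.329, x_land=29.802, impact vy=-15.052
  bounce: vy ← 0.84·15.052 = 12.644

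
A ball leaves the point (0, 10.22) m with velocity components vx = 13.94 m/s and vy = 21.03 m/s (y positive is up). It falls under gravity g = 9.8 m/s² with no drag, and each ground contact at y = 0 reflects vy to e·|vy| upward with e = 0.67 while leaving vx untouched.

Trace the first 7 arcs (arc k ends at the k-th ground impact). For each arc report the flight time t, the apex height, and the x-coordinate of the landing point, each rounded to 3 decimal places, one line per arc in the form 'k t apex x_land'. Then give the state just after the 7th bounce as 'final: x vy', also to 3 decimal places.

1 4.733 32.784 65.972
2 3.466 14.717 114.289
3 2.322 6.606 146.662
4 1.556 2.966 168.351
5 1.042 1.331 182.883
6 0.698 0.598 192.620
7 0.468 0.268 199.143
final: 199.143 1.536

Arc 1: start y=10.220, vy=21.030 → t=4.733, apex=32.784, x_land=65.972, impact vy=-25.349
  bounce: vy ← 0.67·25.349 = 16.984
Arc 2: start y=0.000, vy=16.984 → t=3.466, apex=14.717, x_land=114.289, impact vy=-16.984
  bounce: vy ← 0.67·16.984 = 11.379
Arc 3: start y=0.000, vy=11.379 → t=2.322, apex=6.606, x_land=146.662, impact vy=-11.379
  bounce: vy ← 0.67·11.379 = 7.624
Arc 4: start y=0.000, vy=7.624 → t=1.556, apex=2.966, x_land=168.351, impact vy=-7.624
  bounce: vy ← 0.67·7.624 = 5.108
Arc 5: start y=0.000, vy=5.108 → t=1.042, apex=1.331, x_land=182.883, impact vy=-5.108
  bounce: vy ← 0.67·5.108 = 3.422
Arc 6: start y=0.000, vy=3.422 → t=0.698, apex=0.598, x_land=192.620, impact vy=-3.422
  bounce: vy ← 0.67·3.422 = 2.293
Arc 7: start y=0.000, vy=2.293 → t=0.468, apex=0.268, x_land=199.143, impact vy=-2.293
  bounce: vy ← 0.67·2.293 = 1.536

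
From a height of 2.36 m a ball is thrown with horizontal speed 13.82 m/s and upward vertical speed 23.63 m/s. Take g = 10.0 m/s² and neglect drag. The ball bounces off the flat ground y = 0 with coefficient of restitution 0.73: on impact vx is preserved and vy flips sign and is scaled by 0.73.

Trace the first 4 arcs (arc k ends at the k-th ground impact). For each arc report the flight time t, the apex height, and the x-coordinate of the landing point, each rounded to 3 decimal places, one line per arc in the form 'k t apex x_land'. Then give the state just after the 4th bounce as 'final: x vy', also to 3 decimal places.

1 4.824 30.279 66.666
2 3.593 16.136 116.319
3 2.623 8.599 152.565
4 1.915 4.582 179.025
final: 179.025 6.988

Arc 1: start y=2.360, vy=23.630 → t=4.824, apex=30.279, x_land=66.666, impact vy=-24.608
  bounce: vy ← 0.73·24.608 = 17.964
Arc 2: start y=0.000, vy=17.964 → t=3.593, apex=16.136, x_land=116.319, impact vy=-17.964
  bounce: vy ← 0.73·17.964 = 13.114
Arc 3: start y=0.000, vy=13.114 → t=2.623, apex=8.599, x_land=152.565, impact vy=-13.114
  bounce: vy ← 0.73·13.114 = 9.573
Arc 4: start y=0.000, vy=9.573 → t=1.915, apex=4.582, x_land=179.025, impact vy=-9.573
  bounce: vy ← 0.73·9.573 = 6.988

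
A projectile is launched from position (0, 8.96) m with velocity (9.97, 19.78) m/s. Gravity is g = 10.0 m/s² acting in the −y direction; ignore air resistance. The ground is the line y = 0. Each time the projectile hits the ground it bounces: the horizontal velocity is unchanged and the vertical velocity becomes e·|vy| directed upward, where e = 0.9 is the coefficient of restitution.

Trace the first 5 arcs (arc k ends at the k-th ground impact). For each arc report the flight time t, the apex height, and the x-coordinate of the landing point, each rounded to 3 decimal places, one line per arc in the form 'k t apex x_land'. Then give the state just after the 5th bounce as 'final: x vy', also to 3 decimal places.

1 4.366 28.522 43.533
2 4.299 23.103 86.395
3 3.869 18.714 124.972
4 3.482 15.158 159.690
5 3.134 12.278 190.937
final: 190.937 14.103

Arc 1: start y=8.960, vy=19.780 → t=4.366, apex=28.522, x_land=43.533, impact vy=-23.884
  bounce: vy ← 0.9·23.884 = 21.496
Arc 2: start y=0.000, vy=21.496 → t=4.299, apex=23.103, x_land=86.395, impact vy=-21.496
  bounce: vy ← 0.9·21.496 = 19.346
Arc 3: start y=0.000, vy=19.346 → t=3.869, apex=18.714, x_land=124.972, impact vy=-19.346
  bounce: vy ← 0.9·19.346 = 17.411
Arc 4: start y=0.000, vy=17.411 → t=3.482, apex=15.158, x_land=159.690, impact vy=-17.411
  bounce: vy ← 0.9·17.411 = 15.670
Arc 5: start y=0.000, vy=15.670 → t=3.134, apex=12.278, x_land=190.937, impact vy=-15.670
  bounce: vy ← 0.9·15.670 = 14.103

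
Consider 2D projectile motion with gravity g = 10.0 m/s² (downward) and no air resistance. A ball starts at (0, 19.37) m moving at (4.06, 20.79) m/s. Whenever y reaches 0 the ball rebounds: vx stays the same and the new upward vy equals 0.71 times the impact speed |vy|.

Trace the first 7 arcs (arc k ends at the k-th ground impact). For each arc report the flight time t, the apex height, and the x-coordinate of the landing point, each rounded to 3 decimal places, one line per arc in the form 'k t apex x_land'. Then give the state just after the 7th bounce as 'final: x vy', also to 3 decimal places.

1 4.942 40.981 20.064
2 4.065 20.659 36.569
3 2.886 10.414 48.288
4 2.049 5.250 56.608
5 1.455 2.646 62.516
6 1.033 1.334 66.710
7 0.733 0.672 69.688
final: 69.688 2.604

Arc 1: start y=19.370, vy=20.790 → t=4.942, apex=40.981, x_land=20.064, impact vy=-28.629
  bounce: vy ← 0.71·28.629 = 20.327
Arc 2: start y=0.000, vy=20.327 → t=4.065, apex=20.659, x_land=36.569, impact vy=-20.327
  bounce: vy ← 0.71·20.327 = 14.432
Arc 3: start y=0.000, vy=14.432 → t=2.886, apex=10.414, x_land=48.288, impact vy=-14.432
  bounce: vy ← 0.71·14.432 = 10.247
Arc 4: start y=0.000, vy=10.247 → t=2.049, apex=5.250, x_land=56.608, impact vy=-10.247
  bounce: vy ← 0.71·10.247 = 7.275
Arc 5: start y=0.000, vy=7.275 → t=1.455, apex=2.646, x_land=62.516, impact vy=-7.275
  bounce: vy ← 0.71·7.275 = 5.165
Arc 6: start y=0.000, vy=5.165 → t=1.033, apex=1.334, x_land=66.710, impact vy=-5.165
  bounce: vy ← 0.71·5.165 = 3.667
Arc 7: start y=0.000, vy=3.667 → t=0.733, apex=0.672, x_land=69.688, impact vy=-3.667
  bounce: vy ← 0.71·3.667 = 2.604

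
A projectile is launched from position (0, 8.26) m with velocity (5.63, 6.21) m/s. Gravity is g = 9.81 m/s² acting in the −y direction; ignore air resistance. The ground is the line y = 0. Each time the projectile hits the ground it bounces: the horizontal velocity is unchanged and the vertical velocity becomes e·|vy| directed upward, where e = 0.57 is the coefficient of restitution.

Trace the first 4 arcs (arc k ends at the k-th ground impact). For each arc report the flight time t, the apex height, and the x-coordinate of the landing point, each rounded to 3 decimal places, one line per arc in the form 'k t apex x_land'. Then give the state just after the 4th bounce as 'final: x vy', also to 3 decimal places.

Arc 1: start y=8.260, vy=6.210 → t=2.077, apex=10.226, x_land=11.693, impact vy=-14.164
  bounce: vy ← 0.57·14.164 = 8.074
Arc 2: start y=0.000, vy=8.074 → t=1.646, apex=3.322, x_land=20.960, impact vy=-8.074
  bounce: vy ← 0.57·8.074 = 4.602
Arc 3: start y=0.000, vy=4.602 → t=0.938, apex=1.079, x_land=26.242, impact vy=-4.602
  bounce: vy ← 0.57·4.602 = 2.623
Arc 4: start y=0.000, vy=2.623 → t=0.535, apex=0.351, x_land=29.253, impact vy=-2.623
  bounce: vy ← 0.57·2.623 = 1.495

1 2.077 10.226 11.693
2 1.646 3.322 20.960
3 0.938 1.079 26.242
4 0.535 0.351 29.253
final: 29.253 1.495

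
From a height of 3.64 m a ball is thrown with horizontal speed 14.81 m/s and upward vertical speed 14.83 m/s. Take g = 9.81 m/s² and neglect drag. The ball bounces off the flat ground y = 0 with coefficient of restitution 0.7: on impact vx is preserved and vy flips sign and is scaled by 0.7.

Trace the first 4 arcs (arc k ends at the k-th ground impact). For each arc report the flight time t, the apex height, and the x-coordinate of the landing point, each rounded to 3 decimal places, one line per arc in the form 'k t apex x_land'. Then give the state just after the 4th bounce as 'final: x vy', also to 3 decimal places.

1 3.252 14.849 48.157
2 2.436 7.276 84.233
3 1.705 3.565 109.486
4 1.194 1.747 127.164
final: 127.164 4.098

Arc 1: start y=3.640, vy=14.830 → t=3.252, apex=14.849, x_land=48.157, impact vy=-17.069
  bounce: vy ← 0.7·17.069 = 11.948
Arc 2: start y=0.000, vy=11.948 → t=2.436, apex=7.276, x_land=84.233, impact vy=-11.948
  bounce: vy ← 0.7·11.948 = 8.364
Arc 3: start y=0.000, vy=8.364 → t=1.705, apex=3.565, x_land=109.486, impact vy=-8.364
  bounce: vy ← 0.7·8.364 = 5.855
Arc 4: start y=0.000, vy=5.855 → t=1.194, apex=1.747, x_land=127.164, impact vy=-5.855
  bounce: vy ← 0.7·5.855 = 4.098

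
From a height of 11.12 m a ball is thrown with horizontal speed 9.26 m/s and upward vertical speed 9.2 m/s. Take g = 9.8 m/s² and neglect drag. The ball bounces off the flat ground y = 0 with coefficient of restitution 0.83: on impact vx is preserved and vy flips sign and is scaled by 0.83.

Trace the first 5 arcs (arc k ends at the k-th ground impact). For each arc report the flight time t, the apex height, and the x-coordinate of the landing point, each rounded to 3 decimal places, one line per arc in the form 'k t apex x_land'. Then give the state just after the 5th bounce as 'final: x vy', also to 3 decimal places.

Arc 1: start y=11.120, vy=9.200 → t=2.714, apex=15.438, x_land=25.130, impact vy=-17.395
  bounce: vy ← 0.83·17.395 = 14.438
Arc 2: start y=0.000, vy=14.438 → t=2.947, apex=10.635, x_land=52.415, impact vy=-14.438
  bounce: vy ← 0.83·14.438 = 11.984
Arc 3: start y=0.000, vy=11.984 → t=2.446, apex=7.327, x_land=75.061, impact vy=-11.984
  bounce: vy ← 0.83·11.984 = 9.946
Arc 4: start y=0.000, vy=9.946 → t=2.030, apex=5.047, x_land=93.858, impact vy=-9.946
  bounce: vy ← 0.83·9.946 = 8.255
Arc 5: start y=0.000, vy=8.255 → t=1.685, apex=3.477, x_land=109.459, impact vy=-8.255
  bounce: vy ← 0.83·8.255 = 6.852

1 2.714 15.438 25.130
2 2.947 10.635 52.415
3 2.446 7.327 75.061
4 2.030 5.047 93.858
5 1.685 3.477 109.459
final: 109.459 6.852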